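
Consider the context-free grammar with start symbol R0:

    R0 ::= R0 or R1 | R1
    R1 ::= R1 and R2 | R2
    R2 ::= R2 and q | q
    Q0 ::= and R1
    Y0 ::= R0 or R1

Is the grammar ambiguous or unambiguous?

Witness: q and q

Derivation 1: R0 ⇒ R1 ⇒ R1 and R2 ⇒ R2 and R2 ⇒ q and R2 ⇒ q and q
Derivation 2: R0 ⇒ R1 ⇒ R2 ⇒ R2 and q ⇒ q and q

Two distinct leftmost derivations for the same string.

Ambiguous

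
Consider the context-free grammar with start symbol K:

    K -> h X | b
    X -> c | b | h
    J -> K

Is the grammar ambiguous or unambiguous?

Unambiguous

Only K, X are reachable from K; ignoring the rest: Restricted to the reachable nonterminals, every rule has the form A → t or A → t B, and no two rules for the same A share a first terminal. The grammar encodes a DFA — one run per string.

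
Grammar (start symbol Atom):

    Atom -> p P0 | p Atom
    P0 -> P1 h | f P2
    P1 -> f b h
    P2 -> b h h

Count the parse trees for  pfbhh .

2

Parse trees for pfbhh:
  [Atom p [P0 [P1 f b h] h]]
  [Atom p [P0 f [P2 b h h]]]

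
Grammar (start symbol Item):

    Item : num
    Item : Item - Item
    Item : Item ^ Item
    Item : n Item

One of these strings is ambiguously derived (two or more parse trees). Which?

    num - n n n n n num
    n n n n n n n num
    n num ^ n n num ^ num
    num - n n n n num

n num ^ n n num ^ num

num - n n n n n num: 1 tree
n n n n n n n num: 1 tree
n num ^ n n num ^ num: 9 trees
num - n n n n num: 1 tree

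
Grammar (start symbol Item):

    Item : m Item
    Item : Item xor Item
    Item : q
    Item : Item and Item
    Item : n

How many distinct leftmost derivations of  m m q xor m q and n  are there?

12

Parse trees for m m q xor m q and n (showing first 6 of 12):
  [Item m [Item m [Item [Item q] xor [Item m [Item [Item q] and [Item n]]]]]]
  [Item m [Item m [Item [Item q] xor [Item [Item m [Item q]] and [Item n]]]]]
  [Item m [Item m [Item [Item [Item q] xor [Item m [Item q]]] and [Item n]]]]
  [Item m [Item [Item m [Item q]] xor [Item m [Item [Item q] and [Item n]]]]]
  [Item m [Item [Item m [Item q]] xor [Item [Item m [Item q]] and [Item n]]]]
  [Item m [Item [Item m [Item [Item q] xor [Item m [Item q]]]] and [Item n]]]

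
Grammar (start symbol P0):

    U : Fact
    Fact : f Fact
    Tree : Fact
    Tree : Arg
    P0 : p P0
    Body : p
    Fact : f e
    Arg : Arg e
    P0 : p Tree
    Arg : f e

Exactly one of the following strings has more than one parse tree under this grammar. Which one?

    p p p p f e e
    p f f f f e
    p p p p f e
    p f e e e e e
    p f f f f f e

p p p p f e e: 1 tree
p f f f f e: 1 tree
p p p p f e: 2 trees
p f e e e e e: 1 tree
p f f f f f e: 1 tree

p p p p f e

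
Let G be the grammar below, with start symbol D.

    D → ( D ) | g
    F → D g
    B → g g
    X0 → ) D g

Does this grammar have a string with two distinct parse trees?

Unambiguous

Only D is reachable from D; ignoring the rest: L(D) is { openⁿ atom closeⁿ : n ≥ 0 }. The bracket depth fixes n, and the derivation is forced at every step.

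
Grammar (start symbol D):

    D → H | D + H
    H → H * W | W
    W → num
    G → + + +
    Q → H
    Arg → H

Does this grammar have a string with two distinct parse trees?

Unambiguous

(G, Q, Arg are unreachable from D, so their rules don't affect L(D).) This is a standard precedence ladder (D over H over W), with each level left-recursive on its own operator ('+' at D, '*' at H). That structure is LR(1), hence unambiguous.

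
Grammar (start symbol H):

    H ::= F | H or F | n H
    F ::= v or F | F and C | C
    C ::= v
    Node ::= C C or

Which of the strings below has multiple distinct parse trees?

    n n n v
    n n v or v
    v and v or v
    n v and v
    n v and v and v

n n n v: 1 tree
n n v or v: 4 trees
v and v or v: 1 tree
n v and v: 1 tree
n v and v and v: 1 tree

n n v or v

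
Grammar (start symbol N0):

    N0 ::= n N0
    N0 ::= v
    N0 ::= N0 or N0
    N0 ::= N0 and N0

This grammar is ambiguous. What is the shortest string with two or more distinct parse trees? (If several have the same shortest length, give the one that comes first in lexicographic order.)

length 1: no string has ≥2 trees
length 2: no string has ≥2 trees
length 3: no string has ≥2 trees
length 4: n v and v has 2 parse trees

Two derivations of n v and v:
  N0 ⇒ n N0 ⇒ n N0 and N0 ⇒ n v and N0 ⇒ n v and v
  N0 ⇒ N0 and N0 ⇒ n N0 and N0 ⇒ n v and N0 ⇒ n v and v

n v and v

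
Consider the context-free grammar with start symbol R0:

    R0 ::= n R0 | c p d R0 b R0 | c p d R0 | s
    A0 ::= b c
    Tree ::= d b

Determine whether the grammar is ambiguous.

Witness: c p d c p d s b s

Derivation 1: R0 ⇒ c p d R0 b R0 ⇒ c p d c p d R0 b R0 ⇒ c p d c p d s b R0 ⇒ c p d c p d s b s
Derivation 2: R0 ⇒ c p d R0 ⇒ c p d c p d R0 b R0 ⇒ c p d c p d s b R0 ⇒ c p d c p d s b s

Two distinct leftmost derivations for the same string.

Ambiguous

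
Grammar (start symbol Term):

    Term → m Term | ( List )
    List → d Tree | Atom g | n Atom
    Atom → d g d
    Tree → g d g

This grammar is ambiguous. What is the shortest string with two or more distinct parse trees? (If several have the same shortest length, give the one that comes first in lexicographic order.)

length 6: ( d g d g ) has 2 parse trees

Two derivations of ( d g d g ):
  Term ⇒ ( List ) ⇒ ( d Tree ) ⇒ ( d g d g )
  Term ⇒ ( List ) ⇒ ( Atom g ) ⇒ ( d g d g )

( d g d g )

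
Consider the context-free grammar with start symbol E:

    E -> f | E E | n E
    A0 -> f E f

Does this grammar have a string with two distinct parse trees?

Witness: f f f

Derivation 1: E ⇒ E E ⇒ f E ⇒ f E E ⇒ f f E ⇒ f f f
Derivation 2: E ⇒ E E ⇒ E E E ⇒ f E E ⇒ f f E ⇒ f f f

Two distinct leftmost derivations for the same string.

Ambiguous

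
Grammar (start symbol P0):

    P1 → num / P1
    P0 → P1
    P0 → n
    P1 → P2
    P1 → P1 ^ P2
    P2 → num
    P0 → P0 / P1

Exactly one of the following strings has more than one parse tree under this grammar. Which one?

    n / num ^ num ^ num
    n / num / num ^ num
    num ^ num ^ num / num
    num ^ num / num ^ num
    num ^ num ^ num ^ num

n / num ^ num ^ num: 1 tree
n / num / num ^ num: 3 trees
num ^ num ^ num / num: 1 tree
num ^ num / num ^ num: 1 tree
num ^ num ^ num ^ num: 1 tree

n / num / num ^ num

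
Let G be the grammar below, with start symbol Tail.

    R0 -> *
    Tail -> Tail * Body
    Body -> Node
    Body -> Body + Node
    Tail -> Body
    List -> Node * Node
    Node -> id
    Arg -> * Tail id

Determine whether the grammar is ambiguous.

Unambiguous

Only Tail, Body, Node are reachable from Tail; ignoring the rest: Tail → Tail * Body | Body  ;  Body → Body + Node | Node  — a left-associative chain with Node at the bottom. Each string factors uniquely by precedence.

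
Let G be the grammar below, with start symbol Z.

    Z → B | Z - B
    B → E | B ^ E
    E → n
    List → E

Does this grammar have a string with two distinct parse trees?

Unambiguous

Only Z, B, E are reachable from Z; ignoring the rest: Z → Z - B | B  ;  B → B ^ E | E  — a left-associative chain with E at the bottom. Each string factors uniquely by precedence.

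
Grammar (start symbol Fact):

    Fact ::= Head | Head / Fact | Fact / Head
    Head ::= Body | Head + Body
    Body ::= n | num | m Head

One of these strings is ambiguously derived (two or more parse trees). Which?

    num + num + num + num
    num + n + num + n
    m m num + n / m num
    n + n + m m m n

num + num + num + num: 1 tree
num + n + num + n: 1 tree
m m num + n / m num: 6 trees
n + n + m m m n: 1 tree

m m num + n / m num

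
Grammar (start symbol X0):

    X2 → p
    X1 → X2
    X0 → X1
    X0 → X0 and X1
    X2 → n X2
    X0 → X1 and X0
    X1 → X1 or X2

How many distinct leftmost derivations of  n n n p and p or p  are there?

2

Parse trees for n n n p and p or p:
  [X0 [X0 [X1 [X2 n [X2 n [X2 n [X2 p]]]]]] and [X1 [X1 [X2 p]] or [X2 p]]]
  [X0 [X1 [X2 n [X2 n [X2 n [X2 p]]]]] and [X0 [X1 [X1 [X2 p]] or [X2 p]]]]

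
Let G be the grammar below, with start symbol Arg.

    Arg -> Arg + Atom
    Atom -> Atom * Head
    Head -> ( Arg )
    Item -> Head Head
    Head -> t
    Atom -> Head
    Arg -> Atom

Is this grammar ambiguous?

Unambiguous

(Item is unreachable from Arg, so its rules don't affect L(Arg).) The grammar is stratified — Arg handles '+' (left-recursive), Atom handles '*', Head atoms. Each operator has a fixed associativity and precedence level, so every string has one parse.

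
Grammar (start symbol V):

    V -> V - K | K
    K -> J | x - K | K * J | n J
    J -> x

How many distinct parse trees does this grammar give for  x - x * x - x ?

3

Parse trees for x - x * x - x:
  [V [V [V [K [J x]]] - [K [K [J x]] * [J x]]] - [K [J x]]]
  [V [V [K x - [K [K [J x]] * [J x]]]] - [K [J x]]]
  [V [V [K [K x - [K [J x]]] * [J x]]] - [K [J x]]]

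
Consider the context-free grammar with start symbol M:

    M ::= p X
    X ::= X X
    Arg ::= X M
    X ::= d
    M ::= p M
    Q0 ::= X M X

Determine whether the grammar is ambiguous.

Ambiguous

Witness: p d d d

Derivation 1: M ⇒ p X ⇒ p X X ⇒ p X X X ⇒ p d X X ⇒ p d d X ⇒ p d d d
Derivation 2: M ⇒ p X ⇒ p X X ⇒ p d X ⇒ p d X X ⇒ p d d X ⇒ p d d d

Two distinct leftmost derivations for the same string.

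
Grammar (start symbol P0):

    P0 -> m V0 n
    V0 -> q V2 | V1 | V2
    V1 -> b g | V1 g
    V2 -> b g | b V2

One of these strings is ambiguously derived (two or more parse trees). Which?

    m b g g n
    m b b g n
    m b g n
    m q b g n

m b g n

m b g g n: 1 tree
m b b g n: 1 tree
m b g n: 2 trees
m q b g n: 1 tree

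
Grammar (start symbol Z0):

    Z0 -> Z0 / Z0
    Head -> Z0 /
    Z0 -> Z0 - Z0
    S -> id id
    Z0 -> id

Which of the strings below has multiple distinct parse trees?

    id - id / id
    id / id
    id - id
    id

id - id / id: 2 trees
id / id: 1 tree
id - id: 1 tree
id: 1 tree

id - id / id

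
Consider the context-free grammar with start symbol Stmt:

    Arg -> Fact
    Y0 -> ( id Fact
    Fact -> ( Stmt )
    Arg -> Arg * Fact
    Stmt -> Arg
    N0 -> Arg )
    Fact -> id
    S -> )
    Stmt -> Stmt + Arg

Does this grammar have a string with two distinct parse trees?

Only Stmt, Arg, Fact are reachable from Stmt; ignoring the rest: This is a standard precedence ladder (Stmt over Arg over Fact), with each level left-recursive on its own operator ('+' at Stmt, '*' at Arg). That structure is LR(1), hence unambiguous.

Unambiguous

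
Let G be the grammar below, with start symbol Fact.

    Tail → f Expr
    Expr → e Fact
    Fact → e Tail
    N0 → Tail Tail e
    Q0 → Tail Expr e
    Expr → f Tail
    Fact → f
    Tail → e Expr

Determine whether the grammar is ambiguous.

Only Fact, Tail, Expr are reachable from Fact; ignoring the rest: Each reachable nonterminal has at most one production per leading terminal, and all productions are right-linear; the derivation is determined token-by-token.

Unambiguous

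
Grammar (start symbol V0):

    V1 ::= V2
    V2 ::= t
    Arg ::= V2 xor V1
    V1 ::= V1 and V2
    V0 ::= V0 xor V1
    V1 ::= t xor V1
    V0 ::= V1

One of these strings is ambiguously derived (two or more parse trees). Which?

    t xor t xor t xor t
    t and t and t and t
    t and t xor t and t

t xor t xor t xor t: 8 trees
t and t and t and t: 1 tree
t and t xor t and t: 1 tree

t xor t xor t xor t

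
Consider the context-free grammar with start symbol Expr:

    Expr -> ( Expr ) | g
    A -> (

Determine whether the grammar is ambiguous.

Unambiguous

(A is unreachable from Expr, so its rules don't affect L(Expr).) L(Expr) is { openⁿ atom closeⁿ : n ≥ 0 }. The bracket depth fixes n, and the derivation is forced at every step.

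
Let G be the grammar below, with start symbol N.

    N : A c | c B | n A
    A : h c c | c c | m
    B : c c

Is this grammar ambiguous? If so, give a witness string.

Ambiguous

Witness: c c c

Derivation 1: N ⇒ A c ⇒ c c c
Derivation 2: N ⇒ c B ⇒ c c c

Two distinct leftmost derivations for the same string.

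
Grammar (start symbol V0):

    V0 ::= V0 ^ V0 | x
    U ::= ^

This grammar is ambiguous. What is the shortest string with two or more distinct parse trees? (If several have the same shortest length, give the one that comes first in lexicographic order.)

x ^ x ^ x

length 1: no string has ≥2 trees
length 3: no string has ≥2 trees
length 5: x ^ x ^ x has 2 parse trees

Two derivations of x ^ x ^ x:
  V0 ⇒ V0 ^ V0 ⇒ V0 ^ V0 ^ V0 ⇒ x ^ V0 ^ V0 ⇒ x ^ x ^ V0 ⇒ x ^ x ^ x
  V0 ⇒ V0 ^ V0 ⇒ x ^ V0 ⇒ x ^ V0 ^ V0 ⇒ x ^ x ^ V0 ⇒ x ^ x ^ x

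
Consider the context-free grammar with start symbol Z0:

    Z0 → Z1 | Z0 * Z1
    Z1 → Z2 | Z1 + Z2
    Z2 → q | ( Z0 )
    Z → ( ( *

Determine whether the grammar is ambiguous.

(Z is unreachable from Z0, so its rules don't affect L(Z0).) The grammar is stratified — Z0 handles '*' (left-recursive), Z1 handles '+', Z2 atoms. Each operator has a fixed associativity and precedence level, so every string has one parse.

Unambiguous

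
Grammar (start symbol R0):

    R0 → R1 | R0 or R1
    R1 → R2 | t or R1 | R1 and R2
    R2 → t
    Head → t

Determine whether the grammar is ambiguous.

Ambiguous

Witness: t or t

Derivation 1: R0 ⇒ R1 ⇒ t or R1 ⇒ t or R2 ⇒ t or t
Derivation 2: R0 ⇒ R0 or R1 ⇒ R1 or R1 ⇒ R2 or R1 ⇒ t or R1 ⇒ t or R2 ⇒ t or t

Two distinct leftmost derivations for the same string.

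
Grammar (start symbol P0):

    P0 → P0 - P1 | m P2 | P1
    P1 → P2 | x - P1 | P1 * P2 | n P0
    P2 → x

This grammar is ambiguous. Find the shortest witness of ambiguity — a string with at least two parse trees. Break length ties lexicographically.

x - x

length 1: no string has ≥2 trees
length 2: no string has ≥2 trees
length 3: x - x has 2 parse trees

Two derivations of x - x:
  P0 ⇒ P0 - P1 ⇒ P1 - P1 ⇒ P2 - P1 ⇒ x - P1 ⇒ x - P2 ⇒ x - x
  P0 ⇒ P1 ⇒ x - P1 ⇒ x - P2 ⇒ x - x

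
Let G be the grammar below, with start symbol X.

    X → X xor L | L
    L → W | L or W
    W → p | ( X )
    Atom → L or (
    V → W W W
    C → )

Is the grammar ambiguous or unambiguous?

Unambiguous

(Atom, V, C are unreachable from X, so their rules don't affect L(X).) The grammar is stratified — X handles 'xor' (left-recursive), L handles 'or', W atoms. Each operator has a fixed associativity and precedence level, so every string has one parse.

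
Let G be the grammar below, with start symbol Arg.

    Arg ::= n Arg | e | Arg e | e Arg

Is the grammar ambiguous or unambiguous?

Ambiguous

Witness: e e

Derivation 1: Arg ⇒ Arg e ⇒ e e
Derivation 2: Arg ⇒ e Arg ⇒ e e

Two distinct leftmost derivations for the same string.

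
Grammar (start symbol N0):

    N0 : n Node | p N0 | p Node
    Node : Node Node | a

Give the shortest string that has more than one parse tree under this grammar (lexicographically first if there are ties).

length 2: no string has ≥2 trees
length 3: no string has ≥2 trees
length 4: n a a a has 2 parse trees

Two derivations of n a a a:
  N0 ⇒ n Node ⇒ n Node Node ⇒ n Node Node Node ⇒ n a Node Node ⇒ n a a Node ⇒ n a a a
  N0 ⇒ n Node ⇒ n Node Node ⇒ n a Node ⇒ n a Node Node ⇒ n a a Node ⇒ n a a a

n a a a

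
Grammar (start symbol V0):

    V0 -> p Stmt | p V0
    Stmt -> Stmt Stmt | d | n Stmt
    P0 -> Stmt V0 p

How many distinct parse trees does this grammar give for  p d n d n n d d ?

15

Parse trees for p d n d n n d d (showing first 6 of 15):
  [V0 p [Stmt [Stmt d] [Stmt [Stmt n [Stmt d]] [Stmt [Stmt n [Stmt n [Stmt d]]] [Stmt d]]]]]
  [V0 p [Stmt [Stmt d] [Stmt [Stmt n [Stmt d]] [Stmt n [Stmt [Stmt n [Stmt d]] [Stmt d]]]]]]
  [V0 p [Stmt [Stmt d] [Stmt [Stmt n [Stmt d]] [Stmt n [Stmt n [Stmt [Stmt d] [Stmt d]]]]]]]
  [V0 p [Stmt [Stmt d] [Stmt [Stmt [Stmt n [Stmt d]] [Stmt n [Stmt n [Stmt d]]]] [Stmt d]]]]
  [V0 p [Stmt [Stmt d] [Stmt [Stmt n [Stmt [Stmt d] [Stmt n [Stmt n [Stmt d]]]]] [Stmt d]]]]
  [V0 p [Stmt [Stmt d] [Stmt n [Stmt [Stmt d] [Stmt [Stmt n [Stmt n [Stmt d]]] [Stmt d]]]]]]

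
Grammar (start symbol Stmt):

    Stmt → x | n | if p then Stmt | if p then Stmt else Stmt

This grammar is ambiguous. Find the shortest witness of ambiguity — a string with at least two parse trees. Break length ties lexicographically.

length 1: no string has ≥2 trees
length 4: no string has ≥2 trees
length 6: no string has ≥2 trees
length 7: no string has ≥2 trees
length 9: if p then if p then n else n has 2 parse trees

Two derivations of if p then if p then n else n:
  Stmt ⇒ if p then Stmt ⇒ if p then if p then Stmt else Stmt ⇒ if p then if p then n else Stmt ⇒ if p then if p then n else n
  Stmt ⇒ if p then Stmt else Stmt ⇒ if p then if p then Stmt else Stmt ⇒ if p then if p then n else Stmt ⇒ if p then if p then n else n

if p then if p then n else n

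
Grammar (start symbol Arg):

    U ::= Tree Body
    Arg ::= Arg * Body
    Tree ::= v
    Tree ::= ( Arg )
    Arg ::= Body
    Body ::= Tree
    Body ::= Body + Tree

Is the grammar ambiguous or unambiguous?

Only Arg, Body, Tree are reachable from Arg; ignoring the rest: Arg → Arg * Body | Body  ;  Body → Body + Tree | Tree  — a left-associative chain with Tree at the bottom. Each string factors uniquely by precedence.

Unambiguous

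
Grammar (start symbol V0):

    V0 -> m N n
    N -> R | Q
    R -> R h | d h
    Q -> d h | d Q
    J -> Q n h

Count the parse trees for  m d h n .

Parse trees for m d h n:
  [V0 m [N [R d h]] n]
  [V0 m [N [Q d h]] n]

2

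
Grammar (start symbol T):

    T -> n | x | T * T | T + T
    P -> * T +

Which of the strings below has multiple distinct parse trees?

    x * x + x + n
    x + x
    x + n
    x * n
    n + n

x * x + x + n: 5 trees
x + x: 1 tree
x + n: 1 tree
x * n: 1 tree
n + n: 1 tree

x * x + x + n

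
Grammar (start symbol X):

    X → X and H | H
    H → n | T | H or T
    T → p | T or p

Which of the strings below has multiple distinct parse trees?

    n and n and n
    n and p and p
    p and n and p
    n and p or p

n and n and n: 1 tree
n and p and p: 1 tree
p and n and p: 1 tree
n and p or p: 2 trees

n and p or p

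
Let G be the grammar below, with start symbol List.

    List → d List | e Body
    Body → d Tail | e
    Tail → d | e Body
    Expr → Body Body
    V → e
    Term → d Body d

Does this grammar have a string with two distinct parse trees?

Unambiguous

Only List, Body, Tail are reachable from List; ignoring the rest: Restricted to the reachable nonterminals, every rule has the form A → t or A → t B, and no two rules for the same A share a first terminal. The grammar encodes a DFA — one run per string.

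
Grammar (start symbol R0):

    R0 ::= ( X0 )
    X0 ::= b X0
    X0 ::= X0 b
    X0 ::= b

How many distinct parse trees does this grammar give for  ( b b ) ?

Parse trees for ( b b ):
  [R0 ( [X0 b [X0 b]] )]
  [R0 ( [X0 [X0 b] b] )]

2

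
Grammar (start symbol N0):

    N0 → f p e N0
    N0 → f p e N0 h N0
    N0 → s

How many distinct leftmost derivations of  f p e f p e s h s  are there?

2

Parse trees for f p e f p e s h s:
  [N0 f p e [N0 f p e [N0 s] h [N0 s]]]
  [N0 f p e [N0 f p e [N0 s]] h [N0 s]]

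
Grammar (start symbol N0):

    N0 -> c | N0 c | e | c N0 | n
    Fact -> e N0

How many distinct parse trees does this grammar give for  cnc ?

2

Parse trees for cnc:
  [N0 [N0 c [N0 n]] c]
  [N0 c [N0 [N0 n] c]]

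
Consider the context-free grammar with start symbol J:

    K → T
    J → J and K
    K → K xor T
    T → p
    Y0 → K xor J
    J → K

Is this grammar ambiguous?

(Y0 is unreachable from J, so its rules don't affect L(J).) J → J and K | K  ;  K → K xor T | T  — a left-associative chain with T at the bottom. Each string factors uniquely by precedence.

Unambiguous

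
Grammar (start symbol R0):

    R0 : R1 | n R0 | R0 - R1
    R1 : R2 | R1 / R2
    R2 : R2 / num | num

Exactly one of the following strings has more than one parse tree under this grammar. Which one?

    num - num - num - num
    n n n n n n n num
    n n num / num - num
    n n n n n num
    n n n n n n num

num - num - num - num: 1 tree
n n n n n n n num: 1 tree
n n num / num - num: 6 trees
n n n n n num: 1 tree
n n n n n n num: 1 tree

n n num / num - num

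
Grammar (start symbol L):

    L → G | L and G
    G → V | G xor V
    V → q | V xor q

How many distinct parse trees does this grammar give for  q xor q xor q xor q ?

Parse trees for q xor q xor q xor q:
  [L [G [V [V [V [V q] xor q] xor q] xor q]]]
  [L [G [G [V q]] xor [V [V [V q] xor q] xor q]]]
  [L [G [G [V [V q] xor q]] xor [V [V q] xor q]]]
  [L [G [G [G [V q]] xor [V q]] xor [V [V q] xor q]]]
  [L [G [G [V [V [V q] xor q] xor q]] xor [V q]]]
  [L [G [G [G [V q]] xor [V [V q] xor q]] xor [V q]]]
  [L [G [G [G [V [V q] xor q]] xor [V q]] xor [V q]]]
  [L [G [G [G [G [V q]] xor [V q]] xor [V q]] xor [V q]]]

8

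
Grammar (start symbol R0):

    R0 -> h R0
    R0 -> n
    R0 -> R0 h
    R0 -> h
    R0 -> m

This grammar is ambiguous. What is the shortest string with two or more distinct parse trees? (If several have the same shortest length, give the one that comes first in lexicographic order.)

length 1: no string has ≥2 trees
length 2: h h has 2 parse trees

Two derivations of h h:
  R0 ⇒ h R0 ⇒ h h
  R0 ⇒ R0 h ⇒ h h

h h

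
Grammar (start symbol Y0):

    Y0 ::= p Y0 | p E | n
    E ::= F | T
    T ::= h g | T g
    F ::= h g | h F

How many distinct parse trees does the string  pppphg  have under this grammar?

2

Parse trees for pppphg:
  [Y0 p [Y0 p [Y0 p [Y0 p [E [F h g]]]]]]
  [Y0 p [Y0 p [Y0 p [Y0 p [E [T h g]]]]]]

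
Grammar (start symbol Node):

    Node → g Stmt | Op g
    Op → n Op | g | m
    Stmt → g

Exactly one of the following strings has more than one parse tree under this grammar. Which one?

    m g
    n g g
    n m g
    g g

m g: 1 tree
n g g: 1 tree
n m g: 1 tree
g g: 2 trees

g g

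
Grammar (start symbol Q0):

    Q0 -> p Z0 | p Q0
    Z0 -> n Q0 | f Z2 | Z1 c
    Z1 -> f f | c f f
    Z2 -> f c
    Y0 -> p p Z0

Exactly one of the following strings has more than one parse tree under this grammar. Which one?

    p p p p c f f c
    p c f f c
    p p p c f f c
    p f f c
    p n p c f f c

p p p p c f f c: 1 tree
p c f f c: 1 tree
p p p c f f c: 1 tree
p f f c: 2 trees
p n p c f f c: 1 tree

p f f c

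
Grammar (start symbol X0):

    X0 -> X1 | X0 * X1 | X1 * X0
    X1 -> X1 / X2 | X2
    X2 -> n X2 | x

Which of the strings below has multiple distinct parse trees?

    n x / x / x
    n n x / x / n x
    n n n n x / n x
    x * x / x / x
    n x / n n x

n x / x / x: 1 tree
n n x / x / n x: 1 tree
n n n n x / n x: 1 tree
x * x / x / x: 2 trees
n x / n n x: 1 tree

x * x / x / x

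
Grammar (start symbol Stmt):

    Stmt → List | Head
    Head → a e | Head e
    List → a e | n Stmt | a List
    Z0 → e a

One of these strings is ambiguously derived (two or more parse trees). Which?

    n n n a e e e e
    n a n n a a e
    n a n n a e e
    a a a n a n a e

a a a n a n a e

n n n a e e e e: 1 tree
n a n n a a e: 1 tree
n a n n a e e: 1 tree
a a a n a n a e: 2 trees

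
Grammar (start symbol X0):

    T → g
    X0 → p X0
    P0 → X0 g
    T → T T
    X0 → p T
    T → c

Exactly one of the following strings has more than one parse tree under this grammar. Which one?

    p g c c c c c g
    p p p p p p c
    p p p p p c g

p g c c c c c g

p g c c c c c g: 132 trees
p p p p p p c: 1 tree
p p p p p c g: 1 tree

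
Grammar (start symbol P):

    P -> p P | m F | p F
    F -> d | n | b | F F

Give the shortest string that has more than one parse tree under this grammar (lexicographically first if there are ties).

length 2: no string has ≥2 trees
length 3: no string has ≥2 trees
length 4: m b b b has 2 parse trees

Two derivations of m b b b:
  P ⇒ m F ⇒ m F F ⇒ m b F ⇒ m b F F ⇒ m b b F ⇒ m b b b
  P ⇒ m F ⇒ m F F ⇒ m F F F ⇒ m b F F ⇒ m b b F ⇒ m b b b

m b b b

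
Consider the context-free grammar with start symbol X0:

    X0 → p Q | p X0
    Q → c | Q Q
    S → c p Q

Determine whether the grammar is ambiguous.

Ambiguous

Witness: p c c c

Derivation 1: X0 ⇒ p Q ⇒ p Q Q ⇒ p c Q ⇒ p c Q Q ⇒ p c c Q ⇒ p c c c
Derivation 2: X0 ⇒ p Q ⇒ p Q Q ⇒ p Q Q Q ⇒ p c Q Q ⇒ p c c Q ⇒ p c c c

Two distinct leftmost derivations for the same string.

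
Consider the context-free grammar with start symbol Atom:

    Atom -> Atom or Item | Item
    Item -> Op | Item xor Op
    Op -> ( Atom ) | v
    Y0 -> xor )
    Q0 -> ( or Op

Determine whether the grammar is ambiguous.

Only Atom, Item, Op are reachable from Atom; ignoring the rest: This is a standard precedence ladder (Atom over Item over Op), with each level left-recursive on its own operator ('or' at Atom, 'xor' at Item). That structure is LR(1), hence unambiguous.

Unambiguous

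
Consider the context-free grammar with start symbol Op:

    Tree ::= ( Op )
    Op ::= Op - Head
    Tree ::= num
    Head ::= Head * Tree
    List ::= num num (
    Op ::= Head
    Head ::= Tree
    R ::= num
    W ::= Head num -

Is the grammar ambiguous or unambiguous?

Unambiguous

Only Op, Head, Tree are reachable from Op; ignoring the rest: This is a standard precedence ladder (Op over Head over Tree), with each level left-recursive on its own operator ('-' at Op, '*' at Head). That structure is LR(1), hence unambiguous.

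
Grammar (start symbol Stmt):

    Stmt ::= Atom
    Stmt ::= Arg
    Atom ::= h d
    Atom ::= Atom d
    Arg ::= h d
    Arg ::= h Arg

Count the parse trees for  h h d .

Parse trees for h h d:
  [Stmt [Arg h [Arg h d]]]

1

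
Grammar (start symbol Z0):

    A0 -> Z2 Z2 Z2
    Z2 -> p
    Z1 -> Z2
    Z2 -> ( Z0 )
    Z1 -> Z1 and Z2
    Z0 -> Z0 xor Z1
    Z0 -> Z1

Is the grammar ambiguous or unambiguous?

(A0 is unreachable from Z0, so its rules don't affect L(Z0).) Z0 → Z0 xor Z1 | Z1  ;  Z1 → Z1 and Z2 | Z2  — a left-associative chain with Z2 at the bottom. Each string factors uniquely by precedence.

Unambiguous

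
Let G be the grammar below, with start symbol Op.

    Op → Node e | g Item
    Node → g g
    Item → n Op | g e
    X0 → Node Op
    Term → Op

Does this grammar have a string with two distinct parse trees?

Witness: g g e

Derivation 1: Op ⇒ Node e ⇒ g g e
Derivation 2: Op ⇒ g Item ⇒ g g e

Two distinct leftmost derivations for the same string.

Ambiguous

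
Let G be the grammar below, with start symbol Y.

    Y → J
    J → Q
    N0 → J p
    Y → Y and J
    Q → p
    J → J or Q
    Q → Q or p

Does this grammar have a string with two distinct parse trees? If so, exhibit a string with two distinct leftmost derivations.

Witness: p or p

Derivation 1: Y ⇒ J ⇒ Q ⇒ Q or p ⇒ p or p
Derivation 2: Y ⇒ J ⇒ J or Q ⇒ Q or Q ⇒ p or Q ⇒ p or p

Two distinct leftmost derivations for the same string.

Ambiguous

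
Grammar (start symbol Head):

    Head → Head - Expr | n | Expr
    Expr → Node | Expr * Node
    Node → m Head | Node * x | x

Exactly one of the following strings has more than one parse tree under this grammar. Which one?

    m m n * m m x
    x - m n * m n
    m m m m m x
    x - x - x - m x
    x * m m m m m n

m m n * m m x

m m n * m m x: 2 trees
x - m n * m n: 1 tree
m m m m m x: 1 tree
x - x - x - m x: 1 tree
x * m m m m m n: 1 tree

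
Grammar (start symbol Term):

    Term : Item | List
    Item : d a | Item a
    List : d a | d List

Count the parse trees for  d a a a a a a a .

Parse trees for d a a a a a a a:
  [Term [Item [Item [Item [Item [Item [Item [Item d a] a] a] a] a] a] a]]

1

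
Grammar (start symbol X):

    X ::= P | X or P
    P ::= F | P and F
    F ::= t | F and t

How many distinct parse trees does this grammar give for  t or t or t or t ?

Parse trees for t or t or t or t:
  [X [X [X [X [P [F t]]] or [P [F t]]] or [P [F t]]] or [P [F t]]]

1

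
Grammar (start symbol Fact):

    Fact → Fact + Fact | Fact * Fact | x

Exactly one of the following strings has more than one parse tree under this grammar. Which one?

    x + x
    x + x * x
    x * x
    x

x + x: 1 tree
x + x * x: 2 trees
x * x: 1 tree
x: 1 tree

x + x * x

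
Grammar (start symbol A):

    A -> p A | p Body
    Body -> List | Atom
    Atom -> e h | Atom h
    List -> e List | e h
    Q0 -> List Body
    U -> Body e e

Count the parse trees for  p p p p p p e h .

Parse trees for p p p p p p e h:
  [A p [A p [A p [A p [A p [A p [Body [List e h]]]]]]]]
  [A p [A p [A p [A p [A p [A p [Body [Atom e h]]]]]]]]

2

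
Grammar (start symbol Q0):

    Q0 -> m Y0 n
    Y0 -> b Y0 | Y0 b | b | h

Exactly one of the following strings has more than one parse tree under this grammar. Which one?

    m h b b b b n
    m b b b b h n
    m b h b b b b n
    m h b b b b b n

m h b b b b n: 1 tree
m b b b b h n: 1 tree
m b h b b b b n: 5 trees
m h b b b b b n: 1 tree

m b h b b b b n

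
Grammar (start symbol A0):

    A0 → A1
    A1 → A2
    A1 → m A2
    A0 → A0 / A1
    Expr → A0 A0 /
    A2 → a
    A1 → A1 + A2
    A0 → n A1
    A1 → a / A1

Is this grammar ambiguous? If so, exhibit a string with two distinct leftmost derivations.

Ambiguous

Witness: a / a

Derivation 1: A0 ⇒ A1 ⇒ a / A1 ⇒ a / A2 ⇒ a / a
Derivation 2: A0 ⇒ A0 / A1 ⇒ A1 / A1 ⇒ A2 / A1 ⇒ a / A1 ⇒ a / A2 ⇒ a / a

Two distinct leftmost derivations for the same string.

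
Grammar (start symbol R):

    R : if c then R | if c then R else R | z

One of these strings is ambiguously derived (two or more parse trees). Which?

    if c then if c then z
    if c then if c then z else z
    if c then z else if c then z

if c then if c then z: 1 tree
if c then if c then z else z: 2 trees
if c then z else if c then z: 1 tree

if c then if c then z else z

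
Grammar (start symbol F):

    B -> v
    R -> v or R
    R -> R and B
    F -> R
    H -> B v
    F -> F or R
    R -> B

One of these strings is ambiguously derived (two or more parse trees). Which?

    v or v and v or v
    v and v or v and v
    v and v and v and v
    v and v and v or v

v or v and v or v

v or v and v or v: 3 trees
v and v or v and v: 1 tree
v and v and v and v: 1 tree
v and v and v or v: 1 tree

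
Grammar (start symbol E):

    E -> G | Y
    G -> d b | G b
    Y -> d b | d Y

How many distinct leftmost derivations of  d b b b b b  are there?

1

Parse trees for d b b b b b:
  [E [G [G [G [G [G d b] b] b] b] b]]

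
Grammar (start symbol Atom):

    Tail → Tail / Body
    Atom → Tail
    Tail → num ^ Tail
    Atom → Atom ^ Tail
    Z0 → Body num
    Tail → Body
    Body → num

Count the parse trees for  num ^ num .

2

Parse trees for num ^ num:
  [Atom [Tail num ^ [Tail [Body num]]]]
  [Atom [Atom [Tail [Body num]]] ^ [Tail [Body num]]]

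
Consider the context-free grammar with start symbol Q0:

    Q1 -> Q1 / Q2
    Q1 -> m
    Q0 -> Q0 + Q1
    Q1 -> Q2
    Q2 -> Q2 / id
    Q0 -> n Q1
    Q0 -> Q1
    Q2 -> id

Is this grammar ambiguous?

Witness: id / id

Derivation 1: Q0 ⇒ Q1 ⇒ Q1 / Q2 ⇒ Q2 / Q2 ⇒ id / Q2 ⇒ id / id
Derivation 2: Q0 ⇒ Q1 ⇒ Q2 ⇒ Q2 / id ⇒ id / id

Two distinct leftmost derivations for the same string.

Ambiguous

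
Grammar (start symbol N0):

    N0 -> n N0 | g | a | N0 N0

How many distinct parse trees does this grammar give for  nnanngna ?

15

Parse trees for nnanngna (showing first 6 of 15):
  [N0 n [N0 n [N0 [N0 a] [N0 n [N0 n [N0 [N0 g] [N0 n [N0 a]]]]]]]]
  [N0 n [N0 n [N0 [N0 a] [N0 n [N0 [N0 n [N0 g]] [N0 n [N0 a]]]]]]]
  [N0 n [N0 n [N0 [N0 a] [N0 [N0 n [N0 n [N0 g]]] [N0 n [N0 a]]]]]]
  [N0 n [N0 n [N0 [N0 [N0 a] [N0 n [N0 n [N0 g]]]] [N0 n [N0 a]]]]]
  [N0 n [N0 [N0 n [N0 a]] [N0 n [N0 n [N0 [N0 g] [N0 n [N0 a]]]]]]]
  [N0 n [N0 [N0 n [N0 a]] [N0 n [N0 [N0 n [N0 g]] [N0 n [N0 a]]]]]]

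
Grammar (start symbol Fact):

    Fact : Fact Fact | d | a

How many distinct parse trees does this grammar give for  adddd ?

14

Parse trees for adddd (showing first 6 of 14):
  [Fact [Fact a] [Fact [Fact d] [Fact [Fact d] [Fact [Fact d] [Fact d]]]]]
  [Fact [Fact a] [Fact [Fact d] [Fact [Fact [Fact d] [Fact d]] [Fact d]]]]
  [Fact [Fact a] [Fact [Fact [Fact d] [Fact d]] [Fact [Fact d] [Fact d]]]]
  [Fact [Fact a] [Fact [Fact [Fact d] [Fact [Fact d] [Fact d]]] [Fact d]]]
  [Fact [Fact a] [Fact [Fact [Fact [Fact d] [Fact d]] [Fact d]] [Fact d]]]
  [Fact [Fact [Fact a] [Fact d]] [Fact [Fact d] [Fact [Fact d] [Fact d]]]]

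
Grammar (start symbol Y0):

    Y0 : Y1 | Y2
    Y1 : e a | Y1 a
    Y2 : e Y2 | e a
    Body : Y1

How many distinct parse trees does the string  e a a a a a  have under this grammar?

Parse trees for e a a a a a:
  [Y0 [Y1 [Y1 [Y1 [Y1 [Y1 e a] a] a] a] a]]

1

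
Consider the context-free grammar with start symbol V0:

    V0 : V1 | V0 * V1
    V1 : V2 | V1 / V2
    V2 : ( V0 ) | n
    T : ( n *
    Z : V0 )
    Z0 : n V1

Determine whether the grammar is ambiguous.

Only V0, V1, V2 are reachable from V0; ignoring the rest: The grammar is stratified — V0 handles '*' (left-recursive), V1 handles '/', V2 atoms. Each operator has a fixed associativity and precedence level, so every string has one parse.

Unambiguous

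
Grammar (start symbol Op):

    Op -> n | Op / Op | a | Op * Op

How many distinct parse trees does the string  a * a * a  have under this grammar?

2

Parse trees for a * a * a:
  [Op [Op a] * [Op [Op a] * [Op a]]]
  [Op [Op [Op a] * [Op a]] * [Op a]]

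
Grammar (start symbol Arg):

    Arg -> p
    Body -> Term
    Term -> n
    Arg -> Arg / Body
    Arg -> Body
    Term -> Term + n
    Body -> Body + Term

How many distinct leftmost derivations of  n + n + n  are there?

4

Parse trees for n + n + n:
  [Arg [Body [Term [Term [Term n] + n] + n]]]
  [Arg [Body [Body [Term n]] + [Term [Term n] + n]]]
  [Arg [Body [Body [Term [Term n] + n]] + [Term n]]]
  [Arg [Body [Body [Body [Term n]] + [Term n]] + [Term n]]]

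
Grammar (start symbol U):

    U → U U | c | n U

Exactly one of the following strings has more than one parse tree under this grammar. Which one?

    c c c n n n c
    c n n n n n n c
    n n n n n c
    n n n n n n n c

c c c n n n c: 5 trees
c n n n n n n c: 1 tree
n n n n n c: 1 tree
n n n n n n n c: 1 tree

c c c n n n c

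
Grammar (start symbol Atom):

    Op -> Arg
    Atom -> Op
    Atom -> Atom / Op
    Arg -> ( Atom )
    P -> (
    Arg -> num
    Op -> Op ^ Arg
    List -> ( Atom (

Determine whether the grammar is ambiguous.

Unambiguous

Only Atom, Op, Arg are reachable from Atom; ignoring the rest: Atom → Atom / Op | Op  ;  Op → Op ^ Arg | Arg  — a left-associative chain with Arg at the bottom. Each string factors uniquely by precedence.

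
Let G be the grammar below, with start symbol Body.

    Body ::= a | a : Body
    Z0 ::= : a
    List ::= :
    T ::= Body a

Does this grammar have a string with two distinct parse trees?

Unambiguous

(Z0, List, T are unreachable from Body, so their rules don't affect L(Body).) Right-recursive list with a separator: after each atom, whether the separator follows determines the rule. One parse per string.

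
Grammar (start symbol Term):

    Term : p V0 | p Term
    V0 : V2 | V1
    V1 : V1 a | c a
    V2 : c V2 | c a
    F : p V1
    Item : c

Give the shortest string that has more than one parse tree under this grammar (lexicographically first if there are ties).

length 3: p c a has 2 parse trees

Two derivations of p c a:
  Term ⇒ p V0 ⇒ p V2 ⇒ p c a
  Term ⇒ p V0 ⇒ p V1 ⇒ p c a

p c a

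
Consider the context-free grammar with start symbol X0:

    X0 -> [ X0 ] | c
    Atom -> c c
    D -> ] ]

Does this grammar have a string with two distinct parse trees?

Only X0 is reachable from X0; ignoring the rest: Each string is a nest of matched brackets around a single atom. An opening bracket forces the recursive rule; an atom forces the base rule.

Unambiguous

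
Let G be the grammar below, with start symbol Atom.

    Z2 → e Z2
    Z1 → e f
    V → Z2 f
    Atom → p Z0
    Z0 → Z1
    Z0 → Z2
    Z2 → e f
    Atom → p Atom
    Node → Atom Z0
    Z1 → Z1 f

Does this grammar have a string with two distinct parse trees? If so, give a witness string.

Witness: p e f

Derivation 1: Atom ⇒ p Z0 ⇒ p Z1 ⇒ p e f
Derivation 2: Atom ⇒ p Z0 ⇒ p Z2 ⇒ p e f

Two distinct leftmost derivations for the same string.

Ambiguous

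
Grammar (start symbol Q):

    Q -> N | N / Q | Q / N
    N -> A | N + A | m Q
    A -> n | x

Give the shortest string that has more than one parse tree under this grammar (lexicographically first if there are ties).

n / n

length 1: no string has ≥2 trees
length 2: no string has ≥2 trees
length 3: n / n has 2 parse trees

Two derivations of n / n:
  Q ⇒ N / Q ⇒ A / Q ⇒ n / Q ⇒ n / N ⇒ n / A ⇒ n / n
  Q ⇒ Q / N ⇒ N / N ⇒ A / N ⇒ n / N ⇒ n / A ⇒ n / n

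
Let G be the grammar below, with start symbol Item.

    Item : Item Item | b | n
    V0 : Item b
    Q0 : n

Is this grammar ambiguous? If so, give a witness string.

Ambiguous

Witness: b b b

Derivation 1: Item ⇒ Item Item ⇒ Item Item Item ⇒ b Item Item ⇒ b b Item ⇒ b b b
Derivation 2: Item ⇒ Item Item ⇒ b Item ⇒ b Item Item ⇒ b b Item ⇒ b b b

Two distinct leftmost derivations for the same string.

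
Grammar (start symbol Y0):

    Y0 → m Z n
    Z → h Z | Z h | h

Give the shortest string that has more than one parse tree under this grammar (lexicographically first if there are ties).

m h h n

length 3: no string has ≥2 trees
length 4: m h h n has 2 parse trees

Two derivations of m h h n:
  Y0 ⇒ m Z n ⇒ m h Z n ⇒ m h h n
  Y0 ⇒ m Z n ⇒ m Z h n ⇒ m h h n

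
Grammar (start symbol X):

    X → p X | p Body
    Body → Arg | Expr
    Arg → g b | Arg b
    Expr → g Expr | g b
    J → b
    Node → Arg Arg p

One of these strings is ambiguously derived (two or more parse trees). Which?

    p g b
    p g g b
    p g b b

p g b

p g b: 2 trees
p g g b: 1 tree
p g b b: 1 tree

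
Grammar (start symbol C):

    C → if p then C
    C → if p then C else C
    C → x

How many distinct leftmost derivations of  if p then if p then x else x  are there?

Parse trees for if p then if p then x else x:
  [C if p then [C if p then [C x] else [C x]]]
  [C if p then [C if p then [C x]] else [C x]]

2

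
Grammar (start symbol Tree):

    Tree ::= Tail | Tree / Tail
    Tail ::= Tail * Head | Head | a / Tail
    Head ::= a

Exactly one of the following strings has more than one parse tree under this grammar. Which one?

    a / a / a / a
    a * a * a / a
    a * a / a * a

a / a / a / a: 8 trees
a * a * a / a: 1 tree
a * a / a * a: 1 tree

a / a / a / a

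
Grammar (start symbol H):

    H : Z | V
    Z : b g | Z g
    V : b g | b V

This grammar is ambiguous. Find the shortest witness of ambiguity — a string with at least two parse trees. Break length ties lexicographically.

b g

length 2: b g has 2 parse trees

Two derivations of b g:
  H ⇒ Z ⇒ b g
  H ⇒ V ⇒ b g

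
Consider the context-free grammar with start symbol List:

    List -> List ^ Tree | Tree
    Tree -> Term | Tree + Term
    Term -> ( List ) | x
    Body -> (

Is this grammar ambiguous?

Unambiguous

Only List, Tree, Term are reachable from List; ignoring the rest: The grammar is stratified — List handles '^' (left-recursive), Tree handles '+', Term atoms. Each operator has a fixed associativity and precedence level, so every string has one parse.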